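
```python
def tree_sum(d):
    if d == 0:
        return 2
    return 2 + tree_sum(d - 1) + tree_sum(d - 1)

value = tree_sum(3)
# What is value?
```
Call trace (a repeated sub-call is expanded the first time; later identical calls just restate its return value):
tree_sum(d=3)
  tree_sum(d=2)
    tree_sum(d=1)
      tree_sum(d=0)
      -> return 2
      tree_sum(d=0)
      -> return 2
    -> return 6
    tree_sum(d=1) -> return 6  (same call as traced above)
  -> return 14
  tree_sum(d=2) -> return 14  (same call as traced above)
-> return 30

Final answer: 30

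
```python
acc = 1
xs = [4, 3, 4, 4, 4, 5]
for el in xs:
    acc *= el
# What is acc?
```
Trace:
  acc=1
  acc=4, el=4
  acc=12, el=3
  acc=48, el=4
  acc=192, el=4
  acc=768, el=4
  acc=3840, el=5

Final answer: 3840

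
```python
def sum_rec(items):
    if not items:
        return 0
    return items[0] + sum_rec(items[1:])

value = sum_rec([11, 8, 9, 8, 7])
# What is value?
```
Call trace:
sum_rec(items=[11, 8, 9, 8, 7])
  sum_rec(items=[8, 9, 8, 7])
    sum_rec(items=[9, 8, 7])
      sum_rec(items=[8, 7])
        sum_rec(items=[7])
          sum_rec(items=[])
          -> return 0
        -> return 7
      -> return 15
    -> return 24
  -> return 32
-> return 43

Final answer: 43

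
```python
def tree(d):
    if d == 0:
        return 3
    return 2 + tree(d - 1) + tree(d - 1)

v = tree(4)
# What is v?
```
Call trace (a repeated sub-call is expanded the first time; later identical calls just restate its return value):
tree(d=4)
  tree(d=3)
    tree(d=2)
      tree(d=1)
        tree(d=0)
        -> return 3
        tree(d=0)
        -> return 3
      -> return 8
      tree(d=1) -> return 8  (same call as traced above)
    -> return 18
    tree(d=2) -> return 18  (same call as traced above)
  -> return 38
  tree(d=3) -> return 38  (same call as traced above)
-> return 78

Final answer: 78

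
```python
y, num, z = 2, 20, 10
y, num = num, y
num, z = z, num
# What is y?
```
Trace:
  y=2, num=20, z=10
  y=20, num=2, z=10
  y=20, num=10, z=2

Final answer: 20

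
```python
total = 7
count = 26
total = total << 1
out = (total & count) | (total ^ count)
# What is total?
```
Trace:
  total=7
  total=7, count=26
  total=14, count=26
  total=14, count=26, out=30

Final answer: 14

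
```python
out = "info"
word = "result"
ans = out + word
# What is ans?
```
Trace:
  out='info'
  out='info', word='result'
  out='info', word='result', ans='inforesult'

Final answer: 'inforesult'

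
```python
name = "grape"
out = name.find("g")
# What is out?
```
Trace:
  name='grape'
  name='grape', out=0

Final answer: 0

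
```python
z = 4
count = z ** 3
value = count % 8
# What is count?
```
Trace:
  z=4
  z=4, count=64
  z=4, count=64, value=0

Final answer: 64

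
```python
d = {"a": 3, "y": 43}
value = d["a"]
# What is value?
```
Trace:
  d={'a': 3, 'y': 43}
  d={'a': 3, 'y': 43}, value=3

Final answer: 3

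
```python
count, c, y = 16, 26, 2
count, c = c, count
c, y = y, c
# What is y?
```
Trace:
  count=16, c=26, y=2
  count=26, c=16, y=2
  count=26, c=2, y=16

Final answer: 16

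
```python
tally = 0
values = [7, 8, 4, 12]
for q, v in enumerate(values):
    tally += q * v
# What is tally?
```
Trace:
  tally=0
  tally=0, q=0, v=7
  tally=8, q=1, v=8
  tally=16, q=2, v=4
  tally=52, q=3, v=12

Final answer: 52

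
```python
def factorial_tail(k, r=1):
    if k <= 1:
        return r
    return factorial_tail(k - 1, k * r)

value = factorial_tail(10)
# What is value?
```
Call trace:
factorial_tail(k=10, r=1)
  factorial_tail(k=9, r=10)
    factorial_tail(k=8, r=90)
      factorial_tail(k=7, r=720)
        factorial_tail(k=6, r=5040)
          factorial_tail(k=5, r=30240)
            factorial_tail(k=4, r=151200)
              factorial_tail(k=3, r=604800)
                factorial_tail(k=2, r=1814400)
                  factorial_tail(k=1, r=3628800)
                  -> return 3628800
                -> return 3628800
              -> return 3628800
            -> return 3628800
          -> return 3628800
        -> return 3628800
      -> return 3628800
    -> return 3628800
  -> return 3628800
-> return 3628800

Final answer: 3628800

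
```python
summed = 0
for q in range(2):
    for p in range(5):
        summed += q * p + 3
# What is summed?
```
Trace:
  summed=0
  summed=3, q=0, p=0
  summed=6, q=0, p=1
  summed=9, q=0, p=2
  summed=12, q=0, p=3
  summed=15, q=0, p=4
  summed=18, q=1, p=0
  summed=22, q=1, p=1
  summed=27, q=1, p=2
  summed=33, q=1, p=3
  summed=40, q=1, p=4

Final answer: 40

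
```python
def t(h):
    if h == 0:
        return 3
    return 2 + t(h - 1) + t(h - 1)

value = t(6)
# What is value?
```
Call trace (a repeated sub-call is expanded the first time; later identical calls just restate its return value):
t(h=6)
  t(h=5)
    t(h=4)
      t(h=3)
        t(h=2)
          t(h=1)
            t(h=0)
            -> return 3
            t(h=0)
            -> return 3
          -> return 8
          t(h=1) -> return 8  (same call as traced above)
        -> return 18
        t(h=2) -> return 18  (same call as traced above)
      -> return 38
      t(h=3) -> return 38  (same call as traced above)
    -> return 78
    t(h=4) -> return 78  (same call as traced above)
  -> return 158
  t(h=5) -> return 158  (same call as traced above)
-> return 318

Final answer: 318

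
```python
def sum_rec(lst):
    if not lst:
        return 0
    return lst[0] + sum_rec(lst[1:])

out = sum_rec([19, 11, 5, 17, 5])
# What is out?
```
Call trace:
sum_rec(lst=[19, 11, 5, 17, 5])
  sum_rec(lst=[11, 5, 17, 5])
    sum_rec(lst=[5, 17, 5])
      sum_rec(lst=[17, 5])
        sum_rec(lst=[5])
          sum_rec(lst=[])
          -> return 0
        -> return 5
      -> return 22
    -> return 27
  -> return 38
-> return 57

Final answer: 57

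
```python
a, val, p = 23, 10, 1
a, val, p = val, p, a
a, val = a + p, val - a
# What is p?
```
Trace:
  a=23, val=10, p=1
  a=10, val=1, p=23
  a=33, val=-9, p=23

Final answer: 23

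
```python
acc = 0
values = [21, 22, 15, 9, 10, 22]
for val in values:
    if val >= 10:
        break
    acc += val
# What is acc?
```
Trace:
  acc=0
  acc=0, val=21

Final answer: 0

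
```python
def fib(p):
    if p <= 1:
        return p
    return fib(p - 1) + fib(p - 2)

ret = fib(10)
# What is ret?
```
Call trace (a repeated sub-call is expanded the first time; later identical calls just restate its return value):
fib(p=10)
  fib(p=9)
    fib(p=8)
      fib(p=7)
        fib(p=6)
          fib(p=5)
            fib(p=4)
              fib(p=3)
                fib(p=2)
                  fib(p=1)
                  -> return 1
                  fib(p=0)
                  -> return 0
                -> return 1
                fib(p=1)
                -> return 1
              -> return 2
              fib(p=2) -> return 1  (same call as traced above)
            -> return 3
            fib(p=3) -> return 2  (same call as traced above)
          -> return 5
          fib(p=4) -> return 3  (same call as traced above)
        -> return 8
        fib(p=5) -> return 5  (same call as traced above)
      -> return 13
      fib(p=6) -> return 8  (same call as traced above)
    -> return 21
    fib(p=7) -> return 13  (same call as traced above)
  -> return 34
  fib(p=8) -> return 21  (same call as traced above)
-> return 55

Final answer: 55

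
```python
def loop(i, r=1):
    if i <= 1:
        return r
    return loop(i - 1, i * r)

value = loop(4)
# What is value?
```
Call trace:
loop(i=4, r=1)
  loop(i=3, r=4)
    loop(i=2, r=12)
      loop(i=1, r=24)
      -> return 24
    -> return 24
  -> return 24
-> return 24

Final answer: 24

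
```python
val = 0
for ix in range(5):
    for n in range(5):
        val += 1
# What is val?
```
Trace:
  val=0
  val=1, ix=0, n=0
  val=2, ix=0, n=1
  val=3, ix=0, n=2
  val=4, ix=0, n=3
  val=5, ix=0, n=4
  val=6, ix=1, n=0
  val=7, ix=1, n=1
  val=8, ix=1, n=2
  val=9, ix=1, n=3
  val=10, ix=1, n=4
  val=11, ix=2, n=0
  val=12, ix=2, n=1
  val=13, ix=2, n=2
  val=14, ix=2, n=3
  val=15, ix=2, n=4
  val=16, ix=3, n=0
  val=17, ix=3, n=1
  val=18, ix=3, n=2
  val=19, ix=3, n=3
  val=20, ix=3, n=4
  val=21, ix=4, n=0
  val=22, ix=4, n=1
  val=23, ix=4, n=2
  val=24, ix=4, n=3
  val=25, ix=4, n=4

Final answer: 25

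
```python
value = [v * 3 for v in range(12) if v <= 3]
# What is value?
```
Trace:
  v=0
  v=1
  v=2
  v=3
  v=4
  v=5
  v=6
  v=7
  v=8
  v=9
  v=10
  v=11
  value=[0, 3, 6, 9]

Final answer: [0, 3, 6, 9]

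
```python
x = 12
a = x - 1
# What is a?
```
Trace:
  x=12
  x=12, a=11

Final answer: 11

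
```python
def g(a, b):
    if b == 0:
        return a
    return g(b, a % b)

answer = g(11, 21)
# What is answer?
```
Call trace:
g(a=11, b=21)
  g(a=21, b=11)
    g(a=11, b=10)
      g(a=10, b=1)
        g(a=1, b=0)
        -> return 1
      -> return 1
    -> return 1
  -> return 1
-> return 1

Final answer: 1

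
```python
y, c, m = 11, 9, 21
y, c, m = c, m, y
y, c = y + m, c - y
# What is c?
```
Trace:
  y=11, c=9, m=21
  y=9, c=21, m=11
  y=20, c=12, m=11

Final answer: 12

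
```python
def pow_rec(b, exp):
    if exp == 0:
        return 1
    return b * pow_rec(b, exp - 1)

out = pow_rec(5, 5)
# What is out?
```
Call trace:
pow_rec(b=5, exp=5)
  pow_rec(b=5, exp=4)
    pow_rec(b=5, exp=3)
      pow_rec(b=5, exp=2)
        pow_rec(b=5, exp=1)
          pow_rec(b=5, exp=0)
          -> return 1
        -> return 5
      -> return 25
    -> return 125
  -> return 625
-> return 3125

Final answer: 3125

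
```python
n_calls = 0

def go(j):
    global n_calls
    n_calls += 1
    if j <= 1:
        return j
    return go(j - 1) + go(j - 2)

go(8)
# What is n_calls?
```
Call trace (a repeated sub-call is expanded the first time; later identical calls just restate its return value):
go(j=8)
  go(j=7)
    go(j=6)
      go(j=5)
        go(j=4)
          go(j=3)
            go(j=2)
              go(j=1)
              -> return 1
              go(j=0)
              -> return 0
            -> return 1
            go(j=1)
            -> return 1
          -> return 2
          go(j=2) -> return 1  (same call as traced above)
        -> return 3
        go(j=3) -> return 2  (same call as traced above)
      -> return 5
      go(j=4) -> return 3  (same call as traced above)
    -> return 8
    go(j=5) -> return 5  (same call as traced above)
  -> return 13
  go(j=6) -> return 8  (same call as traced above)
-> return 21

n_calls is incremented once per call, so count the calls in each subtree. Let C(j) = number of calls made by go(j).
C(0) = C(1) = 1 (base case, no recursion); C(j) = 1 + C(j - 1) + C(j - 2) otherwise.
C(2) = 1 + C(1) + C(0) = 1 + 1 + 1 = 3
C(3) = 1 + C(2) + C(1) = 1 + 3 + 1 = 5
C(4) = 1 + C(3) + C(2) = 1 + 5 + 3 = 9
C(5) = 1 + C(4) + C(3) = 1 + 9 + 5 = 15
C(6) = 1 + C(5) + C(4) = 1 + 15 + 9 = 25
C(7) = 1 + C(6) + C(5) = 1 + 25 + 15 = 41
C(8) = 1 + C(7) + C(6) = 1 + 41 + 25 = 67
n_calls = C(8) = 67

Final answer: 67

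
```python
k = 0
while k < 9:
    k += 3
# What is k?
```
Trace:
  k=0
  k=3
  k=6
  k=9

Final answer: 9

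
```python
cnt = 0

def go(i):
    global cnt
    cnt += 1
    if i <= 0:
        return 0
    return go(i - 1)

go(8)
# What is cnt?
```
Call trace:
go(i=8)
  go(i=7)
    go(i=6)
      go(i=5)
        go(i=4)
          go(i=3)
            go(i=2)
              go(i=1)
                go(i=0)
                -> return 0
              -> return 0
            -> return 0
          -> return 0
        -> return 0
      -> return 0
    -> return 0
  -> return 0
-> return 0

cnt is incremented once per call. go is entered once for each i = 8, 7, 6, 5, 4, 3, 2, 1, 0 (the i <= 0 call returns without recursing), i.e. 8 + 1 calls.
cnt = 9

Final answer: 9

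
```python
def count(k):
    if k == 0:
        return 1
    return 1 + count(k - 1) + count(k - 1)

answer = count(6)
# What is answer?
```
Call trace (a repeated sub-call is expanded the first time; later identical calls just restate its return value):
count(k=6)
  count(k=5)
    count(k=4)
      count(k=3)
        count(k=2)
          count(k=1)
            count(k=0)
            -> return 1
            count(k=0)
            -> return 1
          -> return 3
          count(k=1) -> return 3  (same call as traced above)
        -> return 7
        count(k=2) -> return 7  (same call as traced above)
      -> return 15
      count(k=3) -> return 15  (same call as traced above)
    -> return 31
    count(k=4) -> return 31  (same call as traced above)
  -> return 63
  count(k=5) -> return 63  (same call as traced above)
-> return 127

Final answer: 127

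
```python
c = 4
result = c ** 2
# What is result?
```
Trace:
  c=4
  c=4, result=16

Final answer: 16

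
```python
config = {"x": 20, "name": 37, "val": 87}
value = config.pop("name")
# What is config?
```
Trace:
  config={'x': 20, 'name': 37, 'val': 87}
  config={'x': 20, 'val': 87}, value=37

Final answer: {'x': 20, 'val': 87}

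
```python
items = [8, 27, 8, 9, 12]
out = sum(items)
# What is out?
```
Trace:
  items=[8, 27, 8, 9, 12]
  items=[8, 27, 8, 9, 12], out=64

Final answer: 64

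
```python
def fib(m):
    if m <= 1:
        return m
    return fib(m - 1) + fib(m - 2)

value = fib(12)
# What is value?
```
Call trace (a repeated sub-call is expanded the first time; later identical calls just restate its return value):
fib(m=12)
  fib(m=11)
    fib(m=10)
      fib(m=9)
        fib(m=8)
          fib(m=7)
            fib(m=6)
              fib(m=5)
                fib(m=4)
                  fib(m=3)
                    fib(m=2)
                      fib(m=1)
                      -> return 1
                      fib(m=0)
                      -> return 0
                    -> return 1
                    fib(m=1)
                    -> return 1
                  -> return 2
                  fib(m=2) -> return 1  (same call as traced above)
                -> return 3
                fib(m=3) -> return 2  (same call as traced above)
              -> return 5
              fib(m=4) -> return 3  (same call as traced above)
            -> return 8
            fib(m=5) -> return 5  (same call as traced above)
          -> return 13
          fib(m=6) -> return 8  (same call as traced above)
        -> return 21
        fib(m=7) -> return 13  (same call as traced above)
      -> return 34
      fib(m=8) -> return 21  (same call as traced above)
    -> return 55
    fib(m=9) -> return 34  (same call as traced above)
  -> return 89
  fib(m=10) -> return 55  (same call as traced above)
-> return 144

Final answer: 144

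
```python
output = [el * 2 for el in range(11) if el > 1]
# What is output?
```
Trace:
  el=0
  el=1
  el=2
  el=3
  el=4
  el=5
  el=6
  el=7
  el=8
  el=9
  el=10
  output=[4, 6, 8, 10, 12, 14, 16, 18, 20]

Final answer: [4, 6, 8, 10, 12, 14, 16, 18, 20]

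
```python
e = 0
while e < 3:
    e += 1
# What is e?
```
Trace:
  e=0
  e=1
  e=2
  e=3

Final answer: 3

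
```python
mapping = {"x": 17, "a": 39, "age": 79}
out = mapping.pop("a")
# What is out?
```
Trace:
  mapping={'x': 17, 'a': 39, 'age': 79}
  mapping={'x': 17, 'age': 79}, out=39

Final answer: 39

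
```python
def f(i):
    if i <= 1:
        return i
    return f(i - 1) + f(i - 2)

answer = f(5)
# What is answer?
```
Call trace (a repeated sub-call is expanded the first time; later identical calls just restate its return value):
f(i=5)
  f(i=4)
    f(i=3)
      f(i=2)
        f(i=1)
        -> return 1
        f(i=0)
        -> return 0
      -> return 1
      f(i=1)
      -> return 1
    -> return 2
    f(i=2) -> return 1  (same call as traced above)
  -> return 3
  f(i=3) -> return 2  (same call as traced above)
-> return 5

Final answer: 5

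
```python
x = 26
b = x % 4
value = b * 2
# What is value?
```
Trace:
  x=26
  x=26, b=2
  x=26, b=2, value=4

Final answer: 4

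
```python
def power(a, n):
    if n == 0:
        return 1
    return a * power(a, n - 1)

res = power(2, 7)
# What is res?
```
Call trace:
power(a=2, n=7)
  power(a=2, n=6)
    power(a=2, n=5)
      power(a=2, n=4)
        power(a=2, n=3)
          power(a=2, n=2)
            power(a=2, n=1)
              power(a=2, n=0)
              -> return 1
            -> return 2
          -> return 4
        -> return 8
      -> return 16
    -> return 32
  -> return 64
-> return 128

Final answer: 128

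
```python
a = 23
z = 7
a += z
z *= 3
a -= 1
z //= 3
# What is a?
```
Trace:
  a=23
  a=23, z=7
  a=30, z=7
  a=30, z=21
  a=29, z=21
  a=29, z=7

Final answer: 29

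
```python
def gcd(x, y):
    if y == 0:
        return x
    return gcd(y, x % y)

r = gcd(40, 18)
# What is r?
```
Call trace:
gcd(x=40, y=18)
  gcd(x=18, y=4)
    gcd(x=4, y=2)
      gcd(x=2, y=0)
      -> return 2
    -> return 2
  -> return 2
-> return 2

Final answer: 2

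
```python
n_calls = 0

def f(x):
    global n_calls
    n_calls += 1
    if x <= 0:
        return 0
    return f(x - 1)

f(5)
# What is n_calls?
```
Call trace:
f(x=5)
  f(x=4)
    f(x=3)
      f(x=2)
        f(x=1)
          f(x=0)
          -> return 0
        -> return 0
      -> return 0
    -> return 0
  -> return 0
-> return 0

n_calls is incremented once per call. f is entered once for each x = 5, 4, 3, 2, 1, 0 (the x <= 0 call returns without recursing), i.e. 5 + 1 calls.
n_calls = 6

Final answer: 6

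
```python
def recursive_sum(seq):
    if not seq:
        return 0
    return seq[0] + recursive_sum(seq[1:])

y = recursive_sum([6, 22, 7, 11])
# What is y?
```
Call trace:
recursive_sum(seq=[6, 22, 7, 11])
  recursive_sum(seq=[22, 7, 11])
    recursive_sum(seq=[7, 11])
      recursive_sum(seq=[11])
        recursive_sum(seq=[])
        -> return 0
      -> return 11
    -> return 18
  -> return 40
-> return 46

Final answer: 46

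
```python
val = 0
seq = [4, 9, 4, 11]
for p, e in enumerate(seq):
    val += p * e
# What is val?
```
Trace:
  val=0
  val=0, p=0, e=4
  val=9, p=1, e=9
  val=17, p=2, e=4
  val=50, p=3, e=11

Final answer: 50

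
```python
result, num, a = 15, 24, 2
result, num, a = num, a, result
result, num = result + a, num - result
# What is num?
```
Trace:
  result=15, num=24, a=2
  result=24, num=2, a=15
  result=39, num=-22, a=15

Final answer: -22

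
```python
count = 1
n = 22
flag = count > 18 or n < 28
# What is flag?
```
Trace:
  count=1
  count=1, n=22
  count=1, n=22, flag=True

Final answer: True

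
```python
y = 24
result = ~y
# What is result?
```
Trace:
  y=24
  y=24, result=-25

Final answer: -25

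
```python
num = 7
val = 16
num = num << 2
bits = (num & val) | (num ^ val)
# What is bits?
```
Trace:
  num=7
  num=7, val=16
  num=28, val=16
  num=28, val=16, bits=28

Final answer: 28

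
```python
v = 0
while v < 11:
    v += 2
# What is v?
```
Trace:
  v=0
  v=2
  v=4
  v=6
  v=8
  v=10
  v=12

Final answer: 12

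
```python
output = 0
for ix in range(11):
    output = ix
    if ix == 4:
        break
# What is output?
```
Trace:
  output=0
  output=0, ix=0
  output=1, ix=1
  output=2, ix=2
  output=3, ix=3
  output=4, ix=4

Final answer: 4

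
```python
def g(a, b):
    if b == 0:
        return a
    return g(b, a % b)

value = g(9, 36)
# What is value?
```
Call trace:
g(a=9, b=36)
  g(a=36, b=9)
    g(a=9, b=0)
    -> return 9
  -> return 9
-> return 9

Final answer: 9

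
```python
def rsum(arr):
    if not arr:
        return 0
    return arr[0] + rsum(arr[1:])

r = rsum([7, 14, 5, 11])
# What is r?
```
Call trace:
rsum(arr=[7, 14, 5, 11])
  rsum(arr=[14, 5, 11])
    rsum(arr=[5, 11])
      rsum(arr=[11])
        rsum(arr=[])
        -> return 0
      -> return 11
    -> return 16
  -> return 30
-> return 37

Final answer: 37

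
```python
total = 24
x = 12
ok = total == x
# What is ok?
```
Trace:
  total=24
  total=24, x=12
  total=24, x=12, ok=False

Final answer: False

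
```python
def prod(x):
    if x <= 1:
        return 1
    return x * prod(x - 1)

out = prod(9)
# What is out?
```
Call trace:
prod(x=9)
  prod(x=8)
    prod(x=7)
      prod(x=6)
        prod(x=5)
          prod(x=4)
            prod(x=3)
              prod(x=2)
                prod(x=1)
                -> return 1
              -> return 2
            -> return 6
          -> return 24
        -> return 120
      -> return 720
    -> return 5040
  -> return 40320
-> return 362880

Final answer: 362880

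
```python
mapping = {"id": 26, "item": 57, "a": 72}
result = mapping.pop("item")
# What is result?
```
Trace:
  mapping={'id': 26, 'item': 57, 'a': 72}
  mapping={'id': 26, 'a': 72}, result=57

Final answer: 57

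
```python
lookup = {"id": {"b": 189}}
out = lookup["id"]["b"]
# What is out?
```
Trace:
  lookup={'id': {'b': 189}}
  lookup={'id': {'b': 189}}, out=189

Final answer: 189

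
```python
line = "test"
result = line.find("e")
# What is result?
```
Trace:
  line='test'
  line='test', result=1

Final answer: 1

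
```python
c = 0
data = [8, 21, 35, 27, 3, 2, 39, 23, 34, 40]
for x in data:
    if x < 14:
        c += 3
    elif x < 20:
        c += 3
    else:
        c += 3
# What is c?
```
Trace:
  c=0
  c=3, x=8
  c=6, x=21
  c=9, x=35
  c=12, x=27
  c=15, x=3
  c=18, x=2
  c=21, x=39
  c=24, x=23
  c=27, x=34
  c=30, x=40

Final answer: 30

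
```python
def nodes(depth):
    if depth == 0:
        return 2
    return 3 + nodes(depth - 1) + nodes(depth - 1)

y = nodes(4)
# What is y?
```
Call trace (a repeated sub-call is expanded the first time; later identical calls just restate its return value):
nodes(depth=4)
  nodes(depth=3)
    nodes(depth=2)
      nodes(depth=1)
        nodes(depth=0)
        -> return 2
        nodes(depth=0)
        -> return 2
      -> return 7
      nodes(depth=1) -> return 7  (same call as traced above)
    -> return 17
    nodes(depth=2) -> return 17  (same call as traced above)
  -> return 37
  nodes(depth=3) -> return 37  (same call as traced above)
-> return 77

Final answer: 77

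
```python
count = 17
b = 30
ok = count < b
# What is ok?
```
Trace:
  count=17
  count=17, b=30
  count=17, b=30, ok=True

Final answer: True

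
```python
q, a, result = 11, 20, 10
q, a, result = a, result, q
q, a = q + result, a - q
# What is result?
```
Trace:
  q=11, a=20, result=10
  q=20, a=10, result=11
  q=31, a=-10, result=11

Final answer: 11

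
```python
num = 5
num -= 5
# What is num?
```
Trace:
  num=5
  num=0

Final answer: 0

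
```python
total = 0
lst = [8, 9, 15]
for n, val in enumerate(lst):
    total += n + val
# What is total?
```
Trace:
  total=0
  total=8, n=0, val=8
  total=18, n=1, val=9
  total=35, n=2, val=15

Final answer: 35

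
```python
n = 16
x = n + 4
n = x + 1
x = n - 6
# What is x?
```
Trace:
  n=16
  n=16, x=20
  n=21, x=20
  n=21, x=15

Final answer: 15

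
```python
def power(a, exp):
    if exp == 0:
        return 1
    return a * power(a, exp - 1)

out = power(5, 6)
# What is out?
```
Call trace:
power(a=5, exp=6)
  power(a=5, exp=5)
    power(a=5, exp=4)
      power(a=5, exp=3)
        power(a=5, exp=2)
          power(a=5, exp=1)
            power(a=5, exp=0)
            -> return 1
          -> return 5
        -> return 25
      -> return 125
    -> return 625
  -> return 3125
-> return 15625

Final answer: 15625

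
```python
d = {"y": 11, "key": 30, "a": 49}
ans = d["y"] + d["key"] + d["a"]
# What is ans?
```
Trace:
  d={'y': 11, 'key': 30, 'a': 49}
  d={'y': 11, 'key': 30, 'a': 49}, ans=90

Final answer: 90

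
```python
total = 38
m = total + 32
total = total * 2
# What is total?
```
Trace:
  total=38
  total=38, m=70
  total=76, m=70

Final answer: 76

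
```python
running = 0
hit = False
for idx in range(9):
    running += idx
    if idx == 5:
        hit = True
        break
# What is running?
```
Trace:
  running=0
  running=0, hit=False
  running=0, hit=False, idx=0
  running=1, hit=False, idx=1
  running=3, hit=False, idx=2
  running=6, hit=False, idx=3
  running=10, hit=False, idx=4
  running=15, hit=True, idx=5

Final answer: 15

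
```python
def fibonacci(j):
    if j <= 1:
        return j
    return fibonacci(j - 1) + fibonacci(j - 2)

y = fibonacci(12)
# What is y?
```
Call trace (a repeated sub-call is expanded the first time; later identical calls just restate its return value):
fibonacci(j=12)
  fibonacci(j=11)
    fibonacci(j=10)
      fibonacci(j=9)
        fibonacci(j=8)
          fibonacci(j=7)
            fibonacci(j=6)
              fibonacci(j=5)
                fibonacci(j=4)
                  fibonacci(j=3)
                    fibonacci(j=2)
                      fibonacci(j=1)
                      -> return 1
                      fibonacci(j=0)
                      -> return 0
                    -> return 1
                    fibonacci(j=1)
                    -> return 1
                  -> return 2
                  fibonacci(j=2) -> return 1  (same call as traced above)
                -> return 3
                fibonacci(j=3) -> return 2  (same call as traced above)
              -> return 5
              fibonacci(j=4) -> return 3  (same call as traced above)
            -> return 8
            fibonacci(j=5) -> return 5  (same call as traced above)
          -> return 13
          fibonacci(j=6) -> return 8  (same call as traced above)
        -> return 21
        fibonacci(j=7) -> return 13  (same call as traced above)
      -> return 34
      fibonacci(j=8) -> return 21  (same call as traced above)
    -> return 55
    fibonacci(j=9) -> return 34  (same call as traced above)
  -> return 89
  fibonacci(j=10) -> return 55  (same call as traced above)
-> return 144

Final answer: 144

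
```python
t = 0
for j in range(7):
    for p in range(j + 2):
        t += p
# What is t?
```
Trace:
  t=0
  t=0, j=0, p=0
  t=1, j=0, p=1
  t=1, j=1, p=0
  t=2, j=1, p=1
  t=4, j=1, p=2
  t=4, j=2, p=0
  t=5, j=2, p=1
  t=7, j=2, p=2
  t=10, j=2, p=3
  t=10, j=3, p=0
  t=11, j=3, p=1
  t=13, j=3, p=2
  t=16, j=3, p=3
  t=20, j=3, p=4
  t=20, j=4, p=0
  t=21, j=4, p=1
  t=23, j=4, p=2
  t=26, j=4, p=3
  t=30, j=4, p=4
  t=35, j=4, p=5
  t=35, j=5, p=0
  t=36, j=5, p=1
  t=38, j=5, p=2
  t=41, j=5, p=3
  t=45, j=5, p=4
  t=50, j=5, p=5
  t=56, j=5, p=6
  t=56, j=6, p=0
  t=57, j=6, p=1
  t=59, j=6, p=2
  t=62, j=6, p=3
  t=66, j=6, p=4
  t=71, j=6, p=5
  t=77, j=6, p=6
  t=84, j=6, p=7

Final answer: 84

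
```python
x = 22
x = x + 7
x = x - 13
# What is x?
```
Trace:
  x=22
  x=29
  x=16

Final answer: 16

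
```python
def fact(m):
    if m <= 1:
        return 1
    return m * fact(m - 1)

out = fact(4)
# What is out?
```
Call trace:
fact(m=4)
  fact(m=3)
    fact(m=2)
      fact(m=1)
      -> return 1
    -> return 2
  -> return 6
-> return 24

Final answer: 24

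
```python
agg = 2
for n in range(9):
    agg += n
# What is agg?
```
Trace:
  agg=2
  agg=2, n=0
  agg=3, n=1
  agg=5, n=2
  agg=8, n=3
  agg=12, n=4
  agg=17, n=5
  agg=23, n=6
  agg=30, n=7
  agg=38, n=8

Final answer: 38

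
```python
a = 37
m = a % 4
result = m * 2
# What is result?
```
Trace:
  a=37
  a=37, m=1
  a=37, m=1, result=2

Final answer: 2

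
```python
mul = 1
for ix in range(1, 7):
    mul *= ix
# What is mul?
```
Trace:
  mul=1
  mul=1, ix=1
  mul=2, ix=2
  mul=6, ix=3
  mul=24, ix=4
  mul=120, ix=5
  mul=720, ix=6

Final answer: 720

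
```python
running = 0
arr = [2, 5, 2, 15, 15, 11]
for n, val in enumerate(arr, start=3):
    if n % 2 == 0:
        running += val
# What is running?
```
Trace:
  running=0
  running=0, n=3, val=2
  running=5, n=4, val=5
  running=5, n=5, val=2
  running=20, n=6, val=15
  running=20, n=7, val=15
  running=31, n=8, val=11

Final answer: 31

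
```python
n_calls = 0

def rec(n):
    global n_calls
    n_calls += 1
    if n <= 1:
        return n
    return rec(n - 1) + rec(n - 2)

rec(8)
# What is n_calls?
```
Call trace (a repeated sub-call is expanded the first time; later identical calls just restate its return value):
rec(n=8)
  rec(n=7)
    rec(n=6)
      rec(n=5)
        rec(n=4)
          rec(n=3)
            rec(n=2)
              rec(n=1)
              -> return 1
              rec(n=0)
              -> return 0
            -> return 1
            rec(n=1)
            -> return 1
          -> return 2
          rec(n=2) -> return 1  (same call as traced above)
        -> return 3
        rec(n=3) -> return 2  (same call as traced above)
      -> return 5
      rec(n=4) -> return 3  (same call as traced above)
    -> return 8
    rec(n=5) -> return 5  (same call as traced above)
  -> return 13
  rec(n=6) -> return 8  (same call as traced above)
-> return 21

n_calls is incremented once per call, so count the calls in each subtree. Let C(n) = number of calls made by rec(n).
C(0) = C(1) = 1 (base case, no recursion); C(n) = 1 + C(n - 1) + C(n - 2) otherwise.
C(2) = 1 + C(1) + C(0) = 1 + 1 + 1 = 3
C(3) = 1 + C(2) + C(1) = 1 + 3 + 1 = 5
C(4) = 1 + C(3) + C(2) = 1 + 5 + 3 = 9
C(5) = 1 + C(4) + C(3) = 1 + 9 + 5 = 15
C(6) = 1 + C(5) + C(4) = 1 + 15 + 9 = 25
C(7) = 1 + C(6) + C(5) = 1 + 25 + 15 = 41
C(8) = 1 + C(7) + C(6) = 1 + 41 + 25 = 67
n_calls = C(8) = 67

Final answer: 67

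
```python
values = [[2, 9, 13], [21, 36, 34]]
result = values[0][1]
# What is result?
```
Trace:
  values=[[2, 9, 13], [21, 36, 34]]
  values=[[2, 9, 13], [21, 36, 34]], result=9

Final answer: 9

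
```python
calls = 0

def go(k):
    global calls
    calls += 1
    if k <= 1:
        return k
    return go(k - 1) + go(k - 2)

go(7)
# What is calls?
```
Call trace (a repeated sub-call is expanded the first time; later identical calls just restate its return value):
go(k=7)
  go(k=6)
    go(k=5)
      go(k=4)
        go(k=3)
          go(k=2)
            go(k=1)
            -> return 1
            go(k=0)
            -> return 0
          -> return 1
          go(k=1)
          -> return 1
        -> return 2
        go(k=2) -> return 1  (same call as traced above)
      -> return 3
      go(k=3) -> return 2  (same call as traced above)
    -> return 5
    go(k=4) -> return 3  (same call as traced above)
  -> return 8
  go(k=5) -> return 5  (same call as traced above)
-> return 13

calls is incremented once per call, so count the calls in each subtree. Let C(k) = number of calls made by go(k).
C(0) = C(1) = 1 (base case, no recursion); C(k) = 1 + C(k - 1) + C(k - 2) otherwise.
C(2) = 1 + C(1) + C(0) = 1 + 1 + 1 = 3
C(3) = 1 + C(2) + C(1) = 1 + 3 + 1 = 5
C(4) = 1 + C(3) + C(2) = 1 + 5 + 3 = 9
C(5) = 1 + C(4) + C(3) = 1 + 9 + 5 = 15
C(6) = 1 + C(5) + C(4) = 1 + 15 + 9 = 25
C(7) = 1 + C(6) + C(5) = 1 + 25 + 15 = 41
calls = C(7) = 41

Final answer: 41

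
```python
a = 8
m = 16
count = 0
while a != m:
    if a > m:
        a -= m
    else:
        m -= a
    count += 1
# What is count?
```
Trace:
  a=8
  a=8, m=16
  a=8, m=16, count=0
  a=8, m=8, count=1

Final answer: 1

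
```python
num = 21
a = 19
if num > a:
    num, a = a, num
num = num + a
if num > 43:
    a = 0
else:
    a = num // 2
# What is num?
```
Trace:
  num=21
  num=21, a=19
  num=19, a=21
  num=40, a=21
  num=40, a=20

Final answer: 40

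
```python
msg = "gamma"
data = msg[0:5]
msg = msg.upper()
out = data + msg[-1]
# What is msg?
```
Trace:
  msg='gamma'
  msg='gamma', data='gamma'
  msg='GAMMA', data='gamma'
  msg='GAMMA', data='gamma', out='gammaA'

Final answer: 'GAMMA'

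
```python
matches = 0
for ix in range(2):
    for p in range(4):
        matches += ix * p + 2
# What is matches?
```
Trace:
  matches=0
  matches=2, ix=0, p=0
  matches=4, ix=0, p=1
  matches=6, ix=0, p=2
  matches=8, ix=0, p=3
  matches=10, ix=1, p=0
  matches=13, ix=1, p=1
  matches=17, ix=1, p=2
  matches=22, ix=1, p=3

Final answer: 22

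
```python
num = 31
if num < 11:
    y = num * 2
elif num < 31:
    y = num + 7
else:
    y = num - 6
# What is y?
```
Trace:
  num=31
  num=31, y=25

Final answer: 25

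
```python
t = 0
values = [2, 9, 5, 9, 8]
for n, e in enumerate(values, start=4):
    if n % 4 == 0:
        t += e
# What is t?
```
Trace:
  t=0
  t=2, n=4, e=2
  t=2, n=5, e=9
  t=2, n=6, e=5
  t=2, n=7, e=9
  t=10, n=8, e=8

Final answer: 10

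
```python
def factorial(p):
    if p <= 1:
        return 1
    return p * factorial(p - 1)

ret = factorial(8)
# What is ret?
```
Call trace:
factorial(p=8)
  factorial(p=7)
    factorial(p=6)
      factorial(p=5)
        factorial(p=4)
          factorial(p=3)
            factorial(p=2)
              factorial(p=1)
              -> return 1
            -> return 2
          -> return 6
        -> return 24
      -> return 120
    -> return 720
  -> return 5040
-> return 40320

Final answer: 40320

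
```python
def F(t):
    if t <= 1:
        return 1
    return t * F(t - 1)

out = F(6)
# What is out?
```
Call trace:
F(t=6)
  F(t=5)
    F(t=4)
      F(t=3)
        F(t=2)
          F(t=1)
          -> return 1
        -> return 2
      -> return 6
    -> return 24
  -> return 120
-> return 720

Final answer: 720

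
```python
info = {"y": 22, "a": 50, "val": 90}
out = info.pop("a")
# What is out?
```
Trace:
  info={'y': 22, 'a': 50, 'val': 90}
  info={'y': 22, 'val': 90}, out=50

Final answer: 50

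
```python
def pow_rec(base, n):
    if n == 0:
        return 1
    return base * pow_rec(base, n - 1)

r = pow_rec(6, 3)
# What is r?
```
Call trace:
pow_rec(base=6, n=3)
  pow_rec(base=6, n=2)
    pow_rec(base=6, n=1)
      pow_rec(base=6, n=0)
      -> return 1
    -> return 6
  -> return 36
-> return 216

Final answer: 216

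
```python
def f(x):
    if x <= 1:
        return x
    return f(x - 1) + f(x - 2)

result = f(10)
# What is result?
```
Call trace (a repeated sub-call is expanded the first time; later identical calls just restate its return value):
f(x=10)
  f(x=9)
    f(x=8)
      f(x=7)
        f(x=6)
          f(x=5)
            f(x=4)
              f(x=3)
                f(x=2)
                  f(x=1)
                  -> return 1
                  f(x=0)
                  -> return 0
                -> return 1
                f(x=1)
                -> return 1
              -> return 2
              f(x=2) -> return 1  (same call as traced above)
            -> return 3
            f(x=3) -> return 2  (same call as traced above)
          -> return 5
          f(x=4) -> return 3  (same call as traced above)
        -> return 8
        f(x=5) -> return 5  (same call as traced above)
      -> return 13
      f(x=6) -> return 8  (same call as traced above)
    -> return 21
    f(x=7) -> return 13  (same call as traced above)
  -> return 34
  f(x=8) -> return 21  (same call as traced above)
-> return 55

Final answer: 55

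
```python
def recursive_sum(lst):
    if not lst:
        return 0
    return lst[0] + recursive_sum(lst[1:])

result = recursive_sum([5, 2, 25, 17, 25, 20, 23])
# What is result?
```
Call trace:
recursive_sum(lst=[5, 2, 25, 17, 25, 20, 23])
  recursive_sum(lst=[2, 25, 17, 25, 20, 23])
    recursive_sum(lst=[25, 17, 25, 20, 23])
      recursive_sum(lst=[17, 25, 20, 23])
        recursive_sum(lst=[25, 20, 23])
          recursive_sum(lst=[20, 23])
            recursive_sum(lst=[23])
              recursive_sum(lst=[])
              -> return 0
            -> return 23
          -> return 43
        -> return 68
      -> return 85
    -> return 110
  -> return 112
-> return 117

Final answer: 117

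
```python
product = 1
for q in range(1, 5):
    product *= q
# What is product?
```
Trace:
  product=1
  product=1, q=1
  product=2, q=2
  product=6, q=3
  product=24, q=4

Final answer: 24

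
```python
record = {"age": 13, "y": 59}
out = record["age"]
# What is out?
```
Trace:
  record={'age': 13, 'y': 59}
  record={'age': 13, 'y': 59}, out=13

Final answer: 13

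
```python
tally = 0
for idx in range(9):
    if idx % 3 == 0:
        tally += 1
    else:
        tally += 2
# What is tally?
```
Trace:
  tally=0
  tally=1, idx=0
  tally=3, idx=1
  tally=5, idx=2
  tally=6, idx=3
  tally=8, idx=4
  tally=10, idx=5
  tally=11, idx=6
  tally=13, idx=7
  tally=15, idx=8

Final answer: 15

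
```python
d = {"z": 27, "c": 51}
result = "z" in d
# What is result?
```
Trace:
  d={'z': 27, 'c': 51}
  d={'z': 27, 'c': 51}, result=True

Final answer: True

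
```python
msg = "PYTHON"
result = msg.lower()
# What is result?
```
Trace:
  msg='PYTHON'
  msg='PYTHON', result='python'

Final answer: 'python'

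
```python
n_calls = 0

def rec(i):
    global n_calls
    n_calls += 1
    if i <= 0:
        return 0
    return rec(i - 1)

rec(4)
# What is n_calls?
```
Call trace:
rec(i=4)
  rec(i=3)
    rec(i=2)
      rec(i=1)
        rec(i=0)
        -> return 0
      -> return 0
    -> return 0
  -> return 0
-> return 0

n_calls is incremented once per call. rec is entered once for each i = 4, 3, 2, 1, 0 (the i <= 0 call returns without recursing), i.e. 4 + 1 calls.
n_calls = 5

Final answer: 5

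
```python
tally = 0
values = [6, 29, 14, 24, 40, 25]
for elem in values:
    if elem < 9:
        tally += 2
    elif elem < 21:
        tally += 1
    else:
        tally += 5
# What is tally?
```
Trace:
  tally=0
  tally=2, elem=6
  tally=7, elem=29
  tally=8, elem=14
  tally=13, elem=24
  tally=18, elem=40
  tally=23, elem=25

Final answer: 23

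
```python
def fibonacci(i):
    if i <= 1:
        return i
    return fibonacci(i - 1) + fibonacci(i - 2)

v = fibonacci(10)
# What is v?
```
Call trace (a repeated sub-call is expanded the first time; later identical calls just restate its return value):
fibonacci(i=10)
  fibonacci(i=9)
    fibonacci(i=8)
      fibonacci(i=7)
        fibonacci(i=6)
          fibonacci(i=5)
            fibonacci(i=4)
              fibonacci(i=3)
                fibonacci(i=2)
                  fibonacci(i=1)
                  -> return 1
                  fibonacci(i=0)
                  -> return 0
                -> return 1
                fibonacci(i=1)
                -> return 1
              -> return 2
              fibonacci(i=2) -> return 1  (same call as traced above)
            -> return 3
            fibonacci(i=3) -> return 2  (same call as traced above)
          -> return 5
          fibonacci(i=4) -> return 3  (same call as traced above)
        -> return 8
        fibonacci(i=5) -> return 5  (same call as traced above)
      -> return 13
      fibonacci(i=6) -> return 8  (same call as traced above)
    -> return 21
    fibonacci(i=7) -> return 13  (same call as traced above)
  -> return 34
  fibonacci(i=8) -> return 21  (same call as traced above)
-> return 55

Final answer: 55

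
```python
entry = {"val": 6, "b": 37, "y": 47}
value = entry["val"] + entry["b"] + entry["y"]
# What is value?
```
Trace:
  entry={'val': 6, 'b': 37, 'y': 47}
  entry={'val': 6, 'b': 37, 'y': 47}, value=90

Final answer: 90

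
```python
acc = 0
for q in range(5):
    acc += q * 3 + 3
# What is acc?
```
Trace:
  acc=0
  acc=3, q=0
  acc=9, q=1
  acc=18, q=2
  acc=30, q=3
  acc=45, q=4

Final answer: 45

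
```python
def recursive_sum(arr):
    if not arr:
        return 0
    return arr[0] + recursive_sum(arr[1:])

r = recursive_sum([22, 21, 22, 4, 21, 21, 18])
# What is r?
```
Call trace:
recursive_sum(arr=[22, 21, 22, 4, 21, 21, 18])
  recursive_sum(arr=[21, 22, 4, 21, 21, 18])
    recursive_sum(arr=[22, 4, 21, 21, 18])
      recursive_sum(arr=[4, 21, 21, 18])
        recursive_sum(arr=[21, 21, 18])
          recursive_sum(arr=[21, 18])
            recursive_sum(arr=[18])
              recursive_sum(arr=[])
              -> return 0
            -> return 18
          -> return 39
        -> return 60
      -> return 64
    -> return 86
  -> return 107
-> return 129

Final answer: 129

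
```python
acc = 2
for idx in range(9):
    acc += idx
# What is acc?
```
Trace:
  acc=2
  acc=2, idx=0
  acc=3, idx=1
  acc=5, idx=2
  acc=8, idx=3
  acc=12, idx=4
  acc=17, idx=5
  acc=23, idx=6
  acc=30, idx=7
  acc=38, idx=8

Final answer: 38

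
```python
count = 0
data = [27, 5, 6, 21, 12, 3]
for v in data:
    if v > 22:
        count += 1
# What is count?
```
Trace:
  count=0
  count=1, v=27
  count=1, v=5
  count=1, v=6
  count=1, v=21
  count=1, v=12
  count=1, v=3

Final answer: 1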